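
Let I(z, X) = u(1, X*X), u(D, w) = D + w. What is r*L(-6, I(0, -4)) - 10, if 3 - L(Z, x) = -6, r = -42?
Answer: -388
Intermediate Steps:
I(z, X) = 1 + X² (I(z, X) = 1 + X*X = 1 + X²)
L(Z, x) = 9 (L(Z, x) = 3 - 1*(-6) = 3 + 6 = 9)
r*L(-6, I(0, -4)) - 10 = -42*9 - 10 = -378 - 10 = -388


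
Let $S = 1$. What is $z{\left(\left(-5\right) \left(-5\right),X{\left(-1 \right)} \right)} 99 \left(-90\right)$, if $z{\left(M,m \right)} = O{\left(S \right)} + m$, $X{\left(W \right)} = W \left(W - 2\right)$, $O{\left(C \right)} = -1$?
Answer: $-17820$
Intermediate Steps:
$X{\left(W \right)} = W \left(-2 + W\right)$
$z{\left(M,m \right)} = -1 + m$
$z{\left(\left(-5\right) \left(-5\right),X{\left(-1 \right)} \right)} 99 \left(-90\right) = \left(-1 - \left(-2 - 1\right)\right) 99 \left(-90\right) = \left(-1 - -3\right) 99 \left(-90\right) = \left(-1 + 3\right) 99 \left(-90\right) = 2 \cdot 99 \left(-90\right) = 198 \left(-90\right) = -17820$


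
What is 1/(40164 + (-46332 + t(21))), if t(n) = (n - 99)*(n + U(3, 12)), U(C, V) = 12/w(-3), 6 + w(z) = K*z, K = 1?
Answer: -1/7702 ≈ -0.00012984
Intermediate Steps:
w(z) = -6 + z (w(z) = -6 + 1*z = -6 + z)
U(C, V) = -4/3 (U(C, V) = 12/(-6 - 3) = 12/(-9) = 12*(-1/9) = -4/3)
t(n) = (-99 + n)*(-4/3 + n) (t(n) = (n - 99)*(n - 4/3) = (-99 + n)*(-4/3 + n))
1/(40164 + (-46332 + t(21))) = 1/(40164 + (-46332 + (132 + 21**2 - 301/3*21))) = 1/(40164 + (-46332 + (132 + 441 - 2107))) = 1/(40164 + (-46332 - 1534)) = 1/(40164 - 47866) = 1/(-7702) = -1/7702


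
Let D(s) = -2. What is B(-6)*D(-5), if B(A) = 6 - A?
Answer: -24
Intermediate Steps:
B(-6)*D(-5) = (6 - 1*(-6))*(-2) = (6 + 6)*(-2) = 12*(-2) = -24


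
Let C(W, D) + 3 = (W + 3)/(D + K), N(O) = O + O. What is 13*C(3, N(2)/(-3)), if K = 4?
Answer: -39/4 ≈ -9.7500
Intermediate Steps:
N(O) = 2*O
C(W, D) = -3 + (3 + W)/(4 + D) (C(W, D) = -3 + (W + 3)/(D + 4) = -3 + (3 + W)/(4 + D))
13*C(3, N(2)/(-3)) = 13*((-9 + 3 - 3*2*2/(-3))/(4 + (2*2)/(-3))) = 13*((-9 + 3 - 12*(-1)/3)/(4 + 4*(-⅓))) = 13*((-9 + 3 - 3*(-4/3))/(4 - 4/3)) = 13*((-9 + 3 + 4)/(8/3)) = 13*((3/8)*(-2)) = 13*(-¾) = -39/4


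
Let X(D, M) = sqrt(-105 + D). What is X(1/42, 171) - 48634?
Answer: -48634 + I*sqrt(185178)/42 ≈ -48634.0 + 10.246*I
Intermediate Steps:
X(1/42, 171) - 48634 = sqrt(-105 + 1/42) - 48634 = sqrt(-4409/42) - 48634 = I*sqrt(185178)/42 - 48634 = -48634 + I*sqrt(185178)/42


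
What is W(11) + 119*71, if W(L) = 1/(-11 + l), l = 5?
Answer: 50693/6 ≈ 8448.8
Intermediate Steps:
W(L) = -⅙ (W(L) = 1/(-11 + 5) = 1/(-6) = -⅙)
W(11) + 119*71 = -⅙ + 119*71 = -⅙ + 8449 = 50693/6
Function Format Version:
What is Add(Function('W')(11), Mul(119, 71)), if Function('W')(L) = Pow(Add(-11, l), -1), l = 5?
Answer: Rational(50693, 6) ≈ 8448.8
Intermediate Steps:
Function('W')(L) = Rational(-1, 6) (Function('W')(L) = Pow(Add(-11, 5), -1) = Pow(-6, -1) = Rational(-1, 6))
Add(Function('W')(11), Mul(119, 71)) = Add(Rational(-1, 6), Mul(119, 71)) = Add(Rational(-1, 6), 8449) = Rational(50693, 6)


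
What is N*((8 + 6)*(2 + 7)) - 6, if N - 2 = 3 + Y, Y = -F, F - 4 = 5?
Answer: -510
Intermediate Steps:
F = 9 (F = 4 + 5 = 9)
Y = -9 (Y = -1*9 = -9)
N = -4 (N = 2 + (3 - 9) = 2 - 6 = -4)
N*((8 + 6)*(2 + 7)) - 6 = -4*(8 + 6)*(2 + 7) - 6 = -56*9 - 6 = -4*126 - 6 = -504 - 6 = -510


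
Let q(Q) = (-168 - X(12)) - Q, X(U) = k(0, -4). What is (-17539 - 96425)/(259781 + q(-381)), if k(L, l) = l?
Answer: -18994/43333 ≈ -0.43833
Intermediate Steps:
X(U) = -4
q(Q) = -164 - Q (q(Q) = (-168 - 1*(-4)) - Q = (-168 + 4) - Q = -164 - Q)
(-17539 - 96425)/(259781 + q(-381)) = (-17539 - 96425)/(259781 + (-164 - 1*(-381))) = -113964/(259781 + (-164 + 381)) = -113964/(259781 + 217) = -113964/259998 = -113964*1/259998 = -18994/43333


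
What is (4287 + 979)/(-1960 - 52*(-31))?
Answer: -2633/174 ≈ -15.132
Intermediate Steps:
(4287 + 979)/(-1960 - 52*(-31)) = 5266/(-1960 + 1612) = 5266/(-348) = 5266*(-1/348) = -2633/174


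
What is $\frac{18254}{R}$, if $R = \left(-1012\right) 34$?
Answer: $- \frac{9127}{17204} \approx -0.53052$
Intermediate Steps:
$R = -34408$
$\frac{18254}{R} = \frac{18254}{-34408} = 18254 \left(- \frac{1}{34408}\right) = - \frac{9127}{17204}$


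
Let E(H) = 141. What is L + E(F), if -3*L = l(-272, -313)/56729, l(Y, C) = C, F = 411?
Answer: 23996680/170187 ≈ 141.00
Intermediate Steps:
L = 313/170187 (L = -(-313)/(3*56729) = -⅓*(-313/56729) = 313/170187 ≈ 0.0018392)
L + E(F) = 313/170187 + 141 = 23996680/170187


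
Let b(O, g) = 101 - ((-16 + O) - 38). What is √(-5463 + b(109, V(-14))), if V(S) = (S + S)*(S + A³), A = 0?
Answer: I*√5417 ≈ 73.6*I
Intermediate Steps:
V(S) = 2*S² (V(S) = (S + S)*(S + 0³) = (2*S)*(S + 0) = (2*S)*S = 2*S²)
b(O, g) = 155 - O (b(O, g) = 101 - (-54 + O) = 101 + (54 - O) = 155 - O)
√(-5463 + b(109, V(-14))) = √(-5463 + (155 - 1*109)) = √(-5463 + (155 - 109)) = √(-5463 + 46) = √(-5417) = I*√5417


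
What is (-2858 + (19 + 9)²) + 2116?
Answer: 42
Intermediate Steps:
(-2858 + (19 + 9)²) + 2116 = (-2858 + 28²) + 2116 = (-2858 + 784) + 2116 = -2074 + 2116 = 42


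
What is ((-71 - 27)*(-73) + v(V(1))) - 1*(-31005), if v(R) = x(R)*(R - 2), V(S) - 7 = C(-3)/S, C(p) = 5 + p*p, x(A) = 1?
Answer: 38178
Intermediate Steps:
C(p) = 5 + p²
V(S) = 7 + 14/S (V(S) = 7 + (5 + (-3)²)/S = 7 + (5 + 9)/S = 7 + 14/S)
v(R) = -2 + R (v(R) = 1*(R - 2) = 1*(-2 + R) = -2 + R)
((-71 - 27)*(-73) + v(V(1))) - 1*(-31005) = ((-71 - 27)*(-73) + (-2 + (7 + 14/1))) - 1*(-31005) = (-98*(-73) + (-2 + (7 + 14*1))) + 31005 = (7154 + (-2 + (7 + 14))) + 31005 = (7154 + (-2 + 21)) + 31005 = (7154 + 19) + 31005 = 7173 + 31005 = 38178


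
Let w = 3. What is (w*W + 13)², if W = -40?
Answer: 11449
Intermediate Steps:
(w*W + 13)² = (3*(-40) + 13)² = (-120 + 13)² = (-107)² = 11449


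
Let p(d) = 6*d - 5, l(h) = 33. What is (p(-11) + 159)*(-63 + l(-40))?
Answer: -2640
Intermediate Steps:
p(d) = -5 + 6*d
(p(-11) + 159)*(-63 + l(-40)) = ((-5 + 6*(-11)) + 159)*(-63 + 33) = ((-5 - 66) + 159)*(-30) = (-71 + 159)*(-30) = 88*(-30) = -2640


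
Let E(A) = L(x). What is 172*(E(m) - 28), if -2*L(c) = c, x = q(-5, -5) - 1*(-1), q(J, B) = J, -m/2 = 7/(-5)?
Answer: -4472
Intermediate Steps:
m = 14/5 (m = -14/(-5) = -14*(-1)/5 = -2*(-7/5) = 14/5 ≈ 2.8000)
x = -4 (x = -5 - 1*(-1) = -5 + 1 = -4)
L(c) = -c/2
E(A) = 2 (E(A) = -½*(-4) = 2)
172*(E(m) - 28) = 172*(2 - 28) = 172*(-26) = -4472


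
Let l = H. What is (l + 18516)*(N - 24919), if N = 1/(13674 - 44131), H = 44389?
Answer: -47742251983520/30457 ≈ -1.5675e+9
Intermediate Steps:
l = 44389
N = -1/30457 (N = 1/(-30457) = -1/30457 ≈ -3.2833e-5)
(l + 18516)*(N - 24919) = (44389 + 18516)*(-1/30457 - 24919) = 62905*(-758957984/30457) = -47742251983520/30457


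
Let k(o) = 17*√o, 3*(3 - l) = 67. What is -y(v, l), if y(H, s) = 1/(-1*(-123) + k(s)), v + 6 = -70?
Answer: -369/62149 + 17*I*√174/62149 ≈ -0.0059373 + 0.0036082*I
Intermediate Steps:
l = -58/3 (l = 3 - ⅓*67 = 3 - 67/3 = -58/3 ≈ -19.333)
v = -76 (v = -6 - 70 = -76)
y(H, s) = 1/(123 + 17*√s) (y(H, s) = 1/(-1*(-123) + 17*√s) = 1/(123 + 17*√s))
-y(v, l) = -1/(123 + 17*√(-58/3)) = -1/(123 + 17*(I*√174/3)) = -1/(123 + 17*I*√174/3)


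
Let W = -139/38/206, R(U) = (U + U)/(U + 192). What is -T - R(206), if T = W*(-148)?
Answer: -1426599/389443 ≈ -3.6632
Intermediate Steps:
R(U) = 2*U/(192 + U) (R(U) = (2*U)/(192 + U) = 2*U/(192 + U))
W = -139/7828 (W = -139*1/38*(1/206) = -139/38*1/206 = -139/7828 ≈ -0.017757)
T = 5143/1957 (T = -139/7828*(-148) = 5143/1957 ≈ 2.6280)
-T - R(206) = -1*5143/1957 - 2*206/(192 + 206) = -5143/1957 - 2*206/398 = -5143/1957 - 1*206/199 = -5143/1957 - 206/199 = -1426599/389443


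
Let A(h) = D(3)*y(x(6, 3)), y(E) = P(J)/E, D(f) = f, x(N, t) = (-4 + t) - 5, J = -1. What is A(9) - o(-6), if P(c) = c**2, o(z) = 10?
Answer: -21/2 ≈ -10.500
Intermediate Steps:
x(N, t) = -9 + t
y(E) = 1/E (y(E) = (-1)**2/E = 1/E)
A(h) = -1/2 (A(h) = 3/(-9 + 3) = 3/(-6) = 3*(-1/6) = -1/2)
A(9) - o(-6) = -1/2 - 1*10 = -1/2 - 10 = -21/2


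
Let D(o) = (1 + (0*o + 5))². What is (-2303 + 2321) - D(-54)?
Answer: -18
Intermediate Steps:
D(o) = 36 (D(o) = (1 + (0 + 5))² = (1 + 5)² = 6² = 36)
(-2303 + 2321) - D(-54) = (-2303 + 2321) - 1*36 = 18 - 36 = -18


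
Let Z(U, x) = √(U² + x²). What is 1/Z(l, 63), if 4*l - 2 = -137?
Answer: 4*√1009/9081 ≈ 0.013992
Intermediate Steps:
l = -135/4 (l = ½ + (¼)*(-137) = ½ - 137/4 = -135/4 ≈ -33.750)
1/Z(l, 63) = 1/(√((-135/4)² + 63²)) = 1/(√(18225/16 + 3969)) = 1/(√(81729/16)) = 1/(9*√1009/4) = 4*√1009/9081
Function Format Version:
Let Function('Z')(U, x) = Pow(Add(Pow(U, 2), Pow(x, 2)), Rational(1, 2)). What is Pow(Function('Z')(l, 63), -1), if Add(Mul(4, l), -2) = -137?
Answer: Mul(Rational(4, 9081), Pow(1009, Rational(1, 2))) ≈ 0.013992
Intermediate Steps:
l = Rational(-135, 4) (l = Add(Rational(1, 2), Mul(Rational(1, 4), -137)) = Add(Rational(1, 2), Rational(-137, 4)) = Rational(-135, 4) ≈ -33.750)
Pow(Function('Z')(l, 63), -1) = Pow(Pow(Add(Pow(Rational(-135, 4), 2), Pow(63, 2)), Rational(1, 2)), -1) = Pow(Pow(Add(Rational(18225, 16), 3969), Rational(1, 2)), -1) = Pow(Pow(Rational(81729, 16), Rational(1, 2)), -1) = Pow(Mul(Rational(9, 4), Pow(1009, Rational(1, 2))), -1) = Mul(Rational(4, 9081), Pow(1009, Rational(1, 2)))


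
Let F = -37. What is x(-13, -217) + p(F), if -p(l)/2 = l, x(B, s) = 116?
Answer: 190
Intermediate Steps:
p(l) = -2*l
x(-13, -217) + p(F) = 116 - 2*(-37) = 116 + 74 = 190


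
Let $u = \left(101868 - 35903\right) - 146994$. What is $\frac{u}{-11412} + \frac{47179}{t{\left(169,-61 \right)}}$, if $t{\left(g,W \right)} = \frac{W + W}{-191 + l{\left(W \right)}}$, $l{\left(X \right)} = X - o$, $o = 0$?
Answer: $\frac{67844193017}{696132} \approx 97459.0$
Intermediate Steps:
$l{\left(X \right)} = X$ ($l{\left(X \right)} = X - 0 = X + 0 = X$)
$u = -81029$ ($u = 65965 - 146994 = -81029$)
$t{\left(g,W \right)} = \frac{2 W}{-191 + W}$ ($t{\left(g,W \right)} = \frac{W + W}{-191 + W} = \frac{2 W}{-191 + W}$)
$\frac{u}{-11412} + \frac{47179}{t{\left(169,-61 \right)}} = - \frac{81029}{-11412} + \frac{47179}{2 \left(-61\right) \frac{1}{-191 - 61}} = \left(-81029\right) \left(- \frac{1}{11412}\right) + \frac{47179}{2 \left(-61\right) \frac{1}{-252}} = \frac{81029}{11412} + \frac{47179}{2 \left(-61\right) \left(- \frac{1}{252}\right)} = \frac{81029}{11412} + \frac{47179}{\frac{61}{126}} = \frac{81029}{11412} + 47179 \cdot \frac{126}{61} = \frac{81029}{11412} + \frac{5944554}{61} = \frac{67844193017}{696132}$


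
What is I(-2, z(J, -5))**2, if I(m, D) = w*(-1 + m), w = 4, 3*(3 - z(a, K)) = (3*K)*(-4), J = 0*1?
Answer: 144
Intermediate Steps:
J = 0
z(a, K) = 3 + 4*K (z(a, K) = 3 - 3*K*(-4)/3 = 3 - (-4)*K = 3 + 4*K)
I(m, D) = -4 + 4*m (I(m, D) = 4*(-1 + m) = -4 + 4*m)
I(-2, z(J, -5))**2 = (-4 + 4*(-2))**2 = (-4 - 8)**2 = (-12)**2 = 144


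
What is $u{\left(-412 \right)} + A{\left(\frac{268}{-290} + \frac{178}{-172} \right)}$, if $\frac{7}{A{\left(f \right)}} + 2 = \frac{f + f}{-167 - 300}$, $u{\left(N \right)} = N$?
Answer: $- \frac{2409595347}{5799061} \approx -415.51$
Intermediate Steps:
$A{\left(f \right)} = \frac{7}{-2 - \frac{2 f}{467}}$ ($A{\left(f \right)} = \frac{7}{-2 + \frac{f + f}{-167 - 300}} = \frac{7}{-2 + \frac{2 f}{-467}} = \frac{7}{-2 + 2 f \left(- \frac{1}{467}\right)} = \frac{7}{-2 - \frac{2 f}{467}}$)
$u{\left(-412 \right)} + A{\left(\frac{268}{-290} + \frac{178}{-172} \right)} = -412 - \frac{3269}{934 + 2 \left(\frac{268}{-290} + \frac{178}{-172}\right)} = -412 - \frac{3269}{934 + 2 \left(268 \left(- \frac{1}{290}\right) + 178 \left(- \frac{1}{172}\right)\right)} = -412 - \frac{3269}{934 + 2 \left(- \frac{134}{145} - \frac{89}{86}\right)} = -412 - \frac{3269}{934 + 2 \left(- \frac{24429}{12470}\right)} = -412 - \frac{3269}{934 - \frac{24429}{6235}} = -412 - \frac{3269}{\frac{5799061}{6235}} = -412 - \frac{20382215}{5799061} = - \frac{2409595347}{5799061}$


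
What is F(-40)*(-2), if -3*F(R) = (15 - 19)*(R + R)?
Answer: 640/3 ≈ 213.33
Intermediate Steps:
F(R) = 8*R/3 (F(R) = -(15 - 19)*(R + R)/3 = -(-4)*2*R/3 = -(-8)*R/3 = 8*R/3)
F(-40)*(-2) = ((8/3)*(-40))*(-2) = -320/3*(-2) = 640/3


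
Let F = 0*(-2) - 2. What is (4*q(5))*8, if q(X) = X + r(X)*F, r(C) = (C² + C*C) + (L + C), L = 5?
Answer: -3680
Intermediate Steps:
F = -2 (F = 0 - 2 = -2)
r(C) = 5 + C + 2*C² (r(C) = (C² + C*C) + (5 + C) = (C² + C²) + (5 + C) = 2*C² + (5 + C) = 5 + C + 2*C²)
q(X) = -10 - X - 4*X² (q(X) = X + (5 + X + 2*X²)*(-2) = X + (-10 - 4*X² - 2*X) = -10 - X - 4*X²)
(4*q(5))*8 = (4*(-10 - 1*5 - 4*5²))*8 = (4*(-10 - 5 - 4*25))*8 = (4*(-10 - 5 - 100))*8 = (4*(-115))*8 = -460*8 = -3680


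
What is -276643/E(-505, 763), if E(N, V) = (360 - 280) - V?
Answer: 276643/683 ≈ 405.04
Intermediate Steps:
E(N, V) = 80 - V
-276643/E(-505, 763) = -276643/(80 - 1*763) = -276643/(80 - 763) = -276643/(-683) = -276643*(-1/683) = 276643/683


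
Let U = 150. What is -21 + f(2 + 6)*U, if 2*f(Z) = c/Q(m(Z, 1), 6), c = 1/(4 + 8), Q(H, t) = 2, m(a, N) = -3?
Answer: -143/8 ≈ -17.875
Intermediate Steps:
c = 1/12 ≈ 0.083333
f(Z) = 1/48 (f(Z) = ((1/12)/2)/2 = ((1/12)*(½))/2 = (½)*(1/24) = 1/48)
-21 + f(2 + 6)*U = -21 + (1/48)*150 = -21 + 25/8 = -143/8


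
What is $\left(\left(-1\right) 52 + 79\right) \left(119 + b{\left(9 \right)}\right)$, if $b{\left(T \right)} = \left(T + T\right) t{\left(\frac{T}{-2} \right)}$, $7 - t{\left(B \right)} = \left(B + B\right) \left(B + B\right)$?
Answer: $-32751$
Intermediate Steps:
$t{\left(B \right)} = 7 - 4 B^{2}$ ($t{\left(B \right)} = 7 - \left(B + B\right) \left(B + B\right) = 7 - 2 B 2 B = 7 - 4 B^{2}$)
$b{\left(T \right)} = 2 T \left(7 - T^{2}\right)$ ($b{\left(T \right)} = \left(T + T\right) \left(7 - 4 \left(\frac{T}{-2}\right)^{2}\right) = 2 T \left(7 - 4 \left(T \left(- \frac{1}{2}\right)\right)^{2}\right) = 2 T \left(7 - 4 \left(- \frac{T}{2}\right)^{2}\right) = 2 T \left(7 - 4 \frac{T^{2}}{4}\right) = 2 T \left(7 - T^{2}\right)$)
$\left(\left(-1\right) 52 + 79\right) \left(119 + b{\left(9 \right)}\right) = \left(\left(-1\right) 52 + 79\right) \left(119 + 2 \cdot 9 \left(7 - 9^{2}\right)\right) = \left(-52 + 79\right) \left(119 + 2 \cdot 9 \left(7 - 81\right)\right) = 27 \left(119 + 2 \cdot 9 \left(7 - 81\right)\right) = 27 \left(119 + 2 \cdot 9 \left(-74\right)\right) = 27 \left(119 - 1332\right) = 27 \left(-1213\right) = -32751$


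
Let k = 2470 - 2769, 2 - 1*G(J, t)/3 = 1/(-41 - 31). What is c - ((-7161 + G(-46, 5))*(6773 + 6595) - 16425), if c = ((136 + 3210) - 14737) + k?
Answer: 95652218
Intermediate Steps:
G(J, t) = 145/24 (G(J, t) = 6 - 3/(-41 - 31) = 6 - 3/(-72) = 6 - 3*(-1/72) = 6 + 1/24 = 145/24)
k = -299
c = -11690 (c = ((136 + 3210) - 14737) - 299 = (3346 - 14737) - 299 = -11391 - 299 = -11690)
c - ((-7161 + G(-46, 5))*(6773 + 6595) - 16425) = -11690 - ((-7161 + 145/24)*(6773 + 6595) - 16425) = -11690 - (-171719/24*13368 - 16425) = -11690 - (-95647483 - 16425) = -11690 - 1*(-95663908) = -11690 + 95663908 = 95652218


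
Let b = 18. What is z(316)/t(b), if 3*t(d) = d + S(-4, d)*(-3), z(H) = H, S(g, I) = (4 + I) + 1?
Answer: -316/17 ≈ -18.588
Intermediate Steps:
S(g, I) = 5 + I
t(d) = -5 - 2*d/3 (t(d) = (d + (5 + d)*(-3))/3 = (d + (-15 - 3*d))/3 = (-15 - 2*d)/3 = -5 - 2*d/3)
z(316)/t(b) = 316/(-5 - ⅔*18) = 316/(-5 - 12) = 316/(-17) = 316*(-1/17) = -316/17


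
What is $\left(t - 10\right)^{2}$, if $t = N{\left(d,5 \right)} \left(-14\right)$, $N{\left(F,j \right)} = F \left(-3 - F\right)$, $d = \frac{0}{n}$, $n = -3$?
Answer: $100$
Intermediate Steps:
$d = 0$ ($d = \frac{0}{-3} = 0 \left(- \frac{1}{3}\right) = 0$)
$t = 0$ ($t = \left(-1\right) 0 \left(3 + 0\right) \left(-14\right) = \left(-1\right) 0 \cdot 3 \left(-14\right) = 0 \left(-14\right) = 0$)
$\left(t - 10\right)^{2} = \left(0 - 10\right)^{2} = \left(-10\right)^{2} = 100$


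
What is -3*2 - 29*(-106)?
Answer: 3068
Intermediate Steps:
-3*2 - 29*(-106) = -6 + 3074 = 3068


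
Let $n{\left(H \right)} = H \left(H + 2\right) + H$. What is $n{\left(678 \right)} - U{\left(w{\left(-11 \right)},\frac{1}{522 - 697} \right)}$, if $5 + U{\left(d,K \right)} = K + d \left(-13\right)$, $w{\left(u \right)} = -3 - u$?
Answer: $\frac{80819726}{175} \approx 4.6183 \cdot 10^{5}$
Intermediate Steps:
$U{\left(d,K \right)} = -5 + K - 13 d$ ($U{\left(d,K \right)} = -5 + \left(K + d \left(-13\right)\right) = -5 + \left(K - 13 d\right) = -5 + K - 13 d$)
$n{\left(H \right)} = H + H \left(2 + H\right)$ ($n{\left(H \right)} = H \left(2 + H\right) + H = H + H \left(2 + H\right)$)
$n{\left(678 \right)} - U{\left(w{\left(-11 \right)},\frac{1}{522 - 697} \right)} = 678 \left(3 + 678\right) - \left(-5 + \frac{1}{522 - 697} - 13 \left(-3 - -11\right)\right) = 678 \cdot 681 - \left(-5 + \frac{1}{-175} - 13 \left(-3 + 11\right)\right) = 461718 - \left(-5 - \frac{1}{175} - 104\right) = 461718 - - \frac{19076}{175} = 461718 + \frac{19076}{175} = \frac{80819726}{175}$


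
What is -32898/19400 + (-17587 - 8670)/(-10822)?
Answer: 5477273/7498100 ≈ 0.73049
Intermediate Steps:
-32898/19400 + (-17587 - 8670)/(-10822) = -32898*1/19400 - 26257*(-1/10822) = -16449/9700 + 3751/1546 = 5477273/7498100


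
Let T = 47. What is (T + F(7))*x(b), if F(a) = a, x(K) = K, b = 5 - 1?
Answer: 216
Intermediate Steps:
b = 4
(T + F(7))*x(b) = (47 + 7)*4 = 54*4 = 216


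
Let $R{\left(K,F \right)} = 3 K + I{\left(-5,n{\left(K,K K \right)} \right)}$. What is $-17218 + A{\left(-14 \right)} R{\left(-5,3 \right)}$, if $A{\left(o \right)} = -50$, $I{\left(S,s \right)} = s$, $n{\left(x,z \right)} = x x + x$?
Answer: $-17468$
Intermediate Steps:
$n{\left(x,z \right)} = x + x^{2}$ ($n{\left(x,z \right)} = x^{2} + x = x + x^{2}$)
$R{\left(K,F \right)} = 3 K + K \left(1 + K\right)$
$-17218 + A{\left(-14 \right)} R{\left(-5,3 \right)} = -17218 - 50 \left(- 5 \left(4 - 5\right)\right) = -17218 - 50 \left(\left(-5\right) \left(-1\right)\right) = -17218 - 250 = -17468$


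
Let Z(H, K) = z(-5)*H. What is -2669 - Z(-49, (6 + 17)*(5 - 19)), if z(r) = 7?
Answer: -2326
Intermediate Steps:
Z(H, K) = 7*H
-2669 - Z(-49, (6 + 17)*(5 - 19)) = -2669 - 7*(-49) = -2669 - 1*(-343) = -2669 + 343 = -2326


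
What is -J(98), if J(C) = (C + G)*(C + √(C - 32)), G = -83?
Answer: -1470 - 15*√66 ≈ -1591.9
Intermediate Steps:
J(C) = (-83 + C)*(C + √(-32 + C)) (J(C) = (C - 83)*(C + √(C - 32)) = (-83 + C)*(C + √(-32 + C)))
-J(98) = -(98² - 83*98 - 83*√(-32 + 98) + 98*√(-32 + 98)) = -(9604 - 8134 - 83*√66 + 98*√66) = -(1470 + 15*√66) = -1470 - 15*√66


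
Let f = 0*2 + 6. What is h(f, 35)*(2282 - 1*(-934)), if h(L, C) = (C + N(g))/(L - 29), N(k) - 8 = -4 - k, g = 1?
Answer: -122208/23 ≈ -5313.4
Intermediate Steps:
N(k) = 4 - k (N(k) = 8 + (-4 - k) = 4 - k)
f = 6 (f = 0 + 6 = 6)
h(L, C) = (3 + C)/(-29 + L) (h(L, C) = (C + (4 - 1*1))/(L - 29) = (C + (4 - 1))/(-29 + L) = (C + 3)/(-29 + L) = (3 + C)/(-29 + L))
h(f, 35)*(2282 - 1*(-934)) = ((3 + 35)/(-29 + 6))*(2282 - 1*(-934)) = (38/(-23))*(2282 + 934) = -1/23*38*3216 = -38/23*3216 = -122208/23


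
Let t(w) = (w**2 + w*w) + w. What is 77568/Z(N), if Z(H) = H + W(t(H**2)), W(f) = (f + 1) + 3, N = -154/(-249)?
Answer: 149090505254784/10174649689 ≈ 14653.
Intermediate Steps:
t(w) = w + 2*w**2 (t(w) = (w**2 + w**2) + w = 2*w**2 + w = w + 2*w**2)
N = 154/249 (N = -154*(-1/249) = 154/249 ≈ 0.61847)
W(f) = 4 + f (W(f) = (1 + f) + 3 = 4 + f)
Z(H) = 4 + H + H**2*(1 + 2*H**2) (Z(H) = H + (4 + H**2*(1 + 2*H**2)) = 4 + H + H**2*(1 + 2*H**2))
77568/Z(N) = 77568/(4 + 154/249 + (154/249)**2 + 2*(154/249)**4) = 77568/(4 + 154/249 + 23716/62001 + 2*(562448656/3844124001)) = 77568/(4 + 154/249 + 23716/62001 + 1124897312/3844124001) = 77568/(20349299378/3844124001) = 77568*(3844124001/20349299378) = 149090505254784/10174649689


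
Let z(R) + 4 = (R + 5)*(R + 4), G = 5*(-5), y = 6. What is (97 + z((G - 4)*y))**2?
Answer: 830765329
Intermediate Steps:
G = -25
z(R) = -4 + (4 + R)*(5 + R) (z(R) = -4 + (R + 5)*(R + 4) = -4 + (5 + R)*(4 + R) = -4 + (4 + R)*(5 + R))
(97 + z((G - 4)*y))**2 = (97 + (16 + ((-25 - 4)*6)**2 + 9*((-25 - 4)*6)))**2 = (97 + (16 + (-29*6)**2 + 9*(-29*6)))**2 = (97 + (16 + (-174)**2 + 9*(-174)))**2 = (97 + (16 + 30276 - 1566))**2 = (97 + 28726)**2 = 28823**2 = 830765329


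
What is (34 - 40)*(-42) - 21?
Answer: 231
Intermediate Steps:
(34 - 40)*(-42) - 21 = -6*(-42) - 21 = 252 - 21 = 231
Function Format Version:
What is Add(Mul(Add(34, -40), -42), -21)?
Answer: 231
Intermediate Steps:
Add(Mul(Add(34, -40), -42), -21) = Add(Mul(-6, -42), -21) = Add(252, -21) = 231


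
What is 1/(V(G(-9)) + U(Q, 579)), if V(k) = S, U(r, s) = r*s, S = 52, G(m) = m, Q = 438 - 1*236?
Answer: 1/117010 ≈ 8.5463e-6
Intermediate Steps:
Q = 202 (Q = 438 - 236 = 202)
V(k) = 52
1/(V(G(-9)) + U(Q, 579)) = 1/(52 + 202*579) = 1/(52 + 116958) = 1/117010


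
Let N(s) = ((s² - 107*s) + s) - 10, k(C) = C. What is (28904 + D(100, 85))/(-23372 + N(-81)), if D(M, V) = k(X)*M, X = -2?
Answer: -9568/2745 ≈ -3.4856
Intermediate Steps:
N(s) = -10 + s² - 106*s (N(s) = (s² - 106*s) - 10 = -10 + s² - 106*s)
D(M, V) = -2*M
(28904 + D(100, 85))/(-23372 + N(-81)) = (28904 - 2*100)/(-23372 + (-10 + (-81)² - 106*(-81))) = (28904 - 200)/(-23372 + (-10 + 6561 + 8586)) = 28704/(-23372 + 15137) = 28704/(-8235) = 28704*(-1/8235) = -9568/2745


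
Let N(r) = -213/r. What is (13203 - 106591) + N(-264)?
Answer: -8218073/88 ≈ -93387.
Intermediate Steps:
(13203 - 106591) + N(-264) = (13203 - 106591) - 213/(-264) = -93388 - 213*(-1/264) = -93388 + 71/88 = -8218073/88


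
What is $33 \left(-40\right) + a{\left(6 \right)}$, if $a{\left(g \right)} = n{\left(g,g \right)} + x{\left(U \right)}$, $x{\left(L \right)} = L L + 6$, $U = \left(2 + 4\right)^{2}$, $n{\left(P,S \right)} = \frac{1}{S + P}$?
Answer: $- \frac{215}{12} \approx -17.917$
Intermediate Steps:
$n{\left(P,S \right)} = \frac{1}{P + S}$
$U = 36$ ($U = 6^{2} = 36$)
$x{\left(L \right)} = 6 + L^{2}$ ($x{\left(L \right)} = L^{2} + 6 = 6 + L^{2}$)
$a{\left(g \right)} = 1302 + \frac{1}{2 g}$ ($a{\left(g \right)} = \frac{1}{g + g} + \left(6 + 36^{2}\right) = \frac{1}{2 g} + \left(6 + 1296\right) = \frac{1}{2 g} + 1302 = 1302 + \frac{1}{2 g}$)
$33 \left(-40\right) + a{\left(6 \right)} = 33 \left(-40\right) + \left(1302 + \frac{1}{2 \cdot 6}\right) = -1320 + \left(1302 + \frac{1}{2} \cdot \frac{1}{6}\right) = -1320 + \left(1302 + \frac{1}{12}\right) = -1320 + \frac{15625}{12} = - \frac{215}{12}$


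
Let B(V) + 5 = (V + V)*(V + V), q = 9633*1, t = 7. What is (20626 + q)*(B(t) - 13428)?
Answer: -400538383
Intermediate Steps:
q = 9633
B(V) = -5 + 4*V**2 (B(V) = -5 + (V + V)*(V + V) = -5 + (2*V)*(2*V) = -5 + 4*V**2)
(20626 + q)*(B(t) - 13428) = (20626 + 9633)*((-5 + 4*7**2) - 13428) = 30259*((-5 + 4*49) - 13428) = 30259*((-5 + 196) - 13428) = 30259*(191 - 13428) = 30259*(-13237) = -400538383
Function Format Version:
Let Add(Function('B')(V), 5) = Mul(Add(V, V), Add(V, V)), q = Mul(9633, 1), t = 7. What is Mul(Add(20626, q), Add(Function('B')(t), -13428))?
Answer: -400538383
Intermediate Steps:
q = 9633
Function('B')(V) = Add(-5, Mul(4, Pow(V, 2))) (Function('B')(V) = Add(-5, Mul(Add(V, V), Add(V, V))) = Add(-5, Mul(Mul(2, V), Mul(2, V))) = Add(-5, Mul(4, Pow(V, 2))))
Mul(Add(20626, q), Add(Function('B')(t), -13428)) = Mul(Add(20626, 9633), Add(Add(-5, Mul(4, Pow(7, 2))), -13428)) = Mul(30259, Add(Add(-5, Mul(4, 49)), -13428)) = Mul(30259, Add(Add(-5, 196), -13428)) = Mul(30259, Add(191, -13428)) = Mul(30259, -13237) = -400538383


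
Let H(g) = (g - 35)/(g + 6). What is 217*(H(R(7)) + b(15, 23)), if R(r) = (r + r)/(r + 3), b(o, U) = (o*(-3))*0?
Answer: -36456/37 ≈ -985.30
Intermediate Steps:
b(o, U) = 0 (b(o, U) = -3*o*0 = 0)
R(r) = 2*r/(3 + r) (R(r) = (2*r)/(3 + r) = 2*r/(3 + r))
H(g) = (-35 + g)/(6 + g)
217*(H(R(7)) + b(15, 23)) = 217*((-35 + 2*7/(3 + 7))/(6 + 2*7/(3 + 7)) + 0) = 217*((-35 + 2*7/10)/(6 + 2*7/10) + 0) = 217*((-35 + 2*7*(⅒))/(6 + 2*7*(⅒)) + 0) = 217*((-35 + 7/5)/(6 + 7/5) + 0) = 217*(-168/5/(37/5) + 0) = 217*((5/37)*(-168/5) + 0) = 217*(-168/37 + 0) = 217*(-168/37) = -36456/37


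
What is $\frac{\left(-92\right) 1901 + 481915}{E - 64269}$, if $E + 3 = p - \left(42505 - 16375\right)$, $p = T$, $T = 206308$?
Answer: $\frac{307023}{115906} \approx 2.6489$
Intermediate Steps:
$p = 206308$
$E = 180175$ ($E = -3 + \left(206308 - \left(42505 - 16375\right)\right) = -3 + \left(206308 - 26130\right) = -3 + 180178 = 180175$)
$\frac{\left(-92\right) 1901 + 481915}{E - 64269} = \frac{\left(-92\right) 1901 + 481915}{180175 - 64269} = \frac{-174892 + 481915}{115906} = 307023 \cdot \frac{1}{115906} = \frac{307023}{115906}$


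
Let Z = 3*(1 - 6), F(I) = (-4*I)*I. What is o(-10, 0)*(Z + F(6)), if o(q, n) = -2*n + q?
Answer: 1590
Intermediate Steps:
F(I) = -4*I²
o(q, n) = q - 2*n
Z = -15 (Z = 3*(-5) = -15)
o(-10, 0)*(Z + F(6)) = (-10 - 2*0)*(-15 - 4*6²) = (-10 + 0)*(-15 - 4*36) = -10*(-15 - 144) = -10*(-159) = 1590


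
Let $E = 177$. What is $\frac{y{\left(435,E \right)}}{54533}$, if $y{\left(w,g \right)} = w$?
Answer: $\frac{435}{54533} \approx 0.0079768$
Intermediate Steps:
$\frac{y{\left(435,E \right)}}{54533} = \frac{435}{54533}$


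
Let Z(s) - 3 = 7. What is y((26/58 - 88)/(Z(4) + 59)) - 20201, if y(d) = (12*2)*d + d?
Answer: -40485676/2001 ≈ -20233.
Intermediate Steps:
Z(s) = 10 (Z(s) = 3 + 7 = 10)
y(d) = 25*d (y(d) = 24*d + d = 25*d)
y((26/58 - 88)/(Z(4) + 59)) - 20201 = 25*((26/58 - 88)/(10 + 59)) - 20201 = 25*((26*(1/58) - 88)/69) - 20201 = 25*((13/29 - 88)*(1/69)) - 20201 = 25*(-2539/29*1/69) - 20201 = 25*(-2539/2001) - 20201 = -63475/2001 - 20201 = -40485676/2001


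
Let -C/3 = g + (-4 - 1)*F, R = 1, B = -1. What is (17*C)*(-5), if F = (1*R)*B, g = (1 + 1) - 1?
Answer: 1530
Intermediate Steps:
g = 1 (g = 2 - 1 = 1)
F = -1 (F = (1*1)*(-1) = 1*(-1) = -1)
C = -18 (C = -3*(1 + (-4 - 1)*(-1)) = -3*(1 - 5*(-1)) = -3*(1 + 5) = -3*6 = -18)
(17*C)*(-5) = (17*(-18))*(-5) = -306*(-5) = 1530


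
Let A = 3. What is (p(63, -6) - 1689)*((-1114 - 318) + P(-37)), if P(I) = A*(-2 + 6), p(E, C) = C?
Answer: 2406900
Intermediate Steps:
P(I) = 12 (P(I) = 3*(-2 + 6) = 3*4 = 12)
(p(63, -6) - 1689)*((-1114 - 318) + P(-37)) = (-6 - 1689)*((-1114 - 318) + 12) = -1695*(-1432 + 12) = -1695*(-1420) = 2406900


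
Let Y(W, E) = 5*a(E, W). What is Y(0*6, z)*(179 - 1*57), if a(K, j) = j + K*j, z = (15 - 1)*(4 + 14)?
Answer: 0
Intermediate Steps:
z = 252 (z = 14*18 = 252)
Y(W, E) = 5*W*(1 + E) (Y(W, E) = 5*(W*(1 + E)) = 5*W*(1 + E))
Y(0*6, z)*(179 - 1*57) = (5*(0*6)*(1 + 252))*(179 - 1*57) = (5*0*253)*(179 - 57) = 0*122 = 0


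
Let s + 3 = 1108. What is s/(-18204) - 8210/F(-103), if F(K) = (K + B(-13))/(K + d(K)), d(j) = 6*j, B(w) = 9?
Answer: -53878521755/855588 ≈ -62973.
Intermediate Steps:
s = 1105 (s = -3 + 1108 = 1105)
F(K) = (9 + K)/(7*K) (F(K) = (K + 9)/(K + 6*K) = (9 + K)/((7*K)) = (9 + K)*(1/(7*K)) = (9 + K)/(7*K))
s/(-18204) - 8210/F(-103) = 1105/(-18204) - 8210*(-721/(9 - 103)) = 1105*(-1/18204) - 8210/((1/7)*(-1/103)*(-94)) = -1105/18204 - 8210/94/721 = -1105/18204 - 8210*721/94 = -1105/18204 - 2959705/47 = -53878521755/855588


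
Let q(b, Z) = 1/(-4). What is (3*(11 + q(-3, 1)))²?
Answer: 16641/16 ≈ 1040.1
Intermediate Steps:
q(b, Z) = -¼
(3*(11 + q(-3, 1)))² = (3*(11 - ¼))² = (3*(43/4))² = (129/4)² = 16641/16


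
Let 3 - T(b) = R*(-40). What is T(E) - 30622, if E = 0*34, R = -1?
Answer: -30659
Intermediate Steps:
E = 0
T(b) = -37 (T(b) = 3 - (-1)*(-40) = 3 - 1*40 = 3 - 40 = -37)
T(E) - 30622 = -37 - 30622 = -30659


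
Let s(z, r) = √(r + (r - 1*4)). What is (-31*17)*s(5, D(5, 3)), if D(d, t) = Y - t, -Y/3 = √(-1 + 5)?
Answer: -527*I*√22 ≈ -2471.8*I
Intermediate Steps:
Y = -6 (Y = -3*√(-1 + 5) = -3*√4 = -3*2 = -6)
D(d, t) = -6 - t
s(z, r) = √(-4 + 2*r) (s(z, r) = √(r + (r - 4)) = √(r + (-4 + r)) = √(-4 + 2*r))
(-31*17)*s(5, D(5, 3)) = (-31*17)*√(-4 + 2*(-6 - 1*3)) = -527*√(-4 + 2*(-6 - 3)) = -527*√(-4 + 2*(-9)) = -527*√(-4 - 18) = -527*I*√22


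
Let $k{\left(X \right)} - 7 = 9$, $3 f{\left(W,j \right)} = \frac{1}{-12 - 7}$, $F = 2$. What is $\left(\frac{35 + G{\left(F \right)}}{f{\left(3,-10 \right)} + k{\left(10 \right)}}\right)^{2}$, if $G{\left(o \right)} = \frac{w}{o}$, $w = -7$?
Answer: $\frac{12895281}{3319684} \approx 3.8845$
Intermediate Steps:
$f{\left(W,j \right)} = - \frac{1}{57}$ ($f{\left(W,j \right)} = \frac{1}{3 \left(-12 - 7\right)} = \frac{1}{3 \left(-19\right)} = \frac{1}{3} \left(- \frac{1}{19}\right) = - \frac{1}{57}$)
$k{\left(X \right)} = 16$ ($k{\left(X \right)} = 7 + 9 = 16$)
$G{\left(o \right)} = - \frac{7}{o}$
$\left(\frac{35 + G{\left(F \right)}}{f{\left(3,-10 \right)} + k{\left(10 \right)}}\right)^{2} = \left(\frac{35 - \frac{7}{2}}{- \frac{1}{57} + 16}\right)^{2} = \left(\frac{35 - \frac{7}{2}}{\frac{911}{57}}\right)^{2} = \left(\left(35 - \frac{7}{2}\right) \frac{57}{911}\right)^{2} = \left(\frac{63}{2} \cdot \frac{57}{911}\right)^{2} = \left(\frac{3591}{1822}\right)^{2} = \frac{12895281}{3319684}$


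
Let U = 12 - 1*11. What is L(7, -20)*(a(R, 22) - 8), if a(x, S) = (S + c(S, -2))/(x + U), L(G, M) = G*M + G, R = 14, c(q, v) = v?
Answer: 2660/3 ≈ 886.67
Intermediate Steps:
L(G, M) = G + G*M
U = 1 (U = 12 - 11 = 1)
a(x, S) = (-2 + S)/(1 + x) (a(x, S) = (S - 2)/(x + 1) = (-2 + S)/(1 + x))
L(7, -20)*(a(R, 22) - 8) = (7*(1 - 20))*((-2 + 22)/(1 + 14) - 8) = (7*(-19))*(20/15 - 8) = -133*((1/15)*20 - 8) = -133*(4/3 - 8) = -133*(-20/3) = 2660/3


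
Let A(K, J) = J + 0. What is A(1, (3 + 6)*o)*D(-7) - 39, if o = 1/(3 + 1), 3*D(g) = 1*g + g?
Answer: -99/2 ≈ -49.500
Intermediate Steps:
D(g) = 2*g/3 (D(g) = (1*g + g)/3 = (g + g)/3 = (2*g)/3 = 2*g/3)
o = ¼ (o = 1/4 = ¼ ≈ 0.25000)
A(K, J) = J
A(1, (3 + 6)*o)*D(-7) - 39 = ((3 + 6)*(¼))*((⅔)*(-7)) - 39 = (9*(¼))*(-14/3) - 39 = (9/4)*(-14/3) - 39 = -21/2 - 39 = -99/2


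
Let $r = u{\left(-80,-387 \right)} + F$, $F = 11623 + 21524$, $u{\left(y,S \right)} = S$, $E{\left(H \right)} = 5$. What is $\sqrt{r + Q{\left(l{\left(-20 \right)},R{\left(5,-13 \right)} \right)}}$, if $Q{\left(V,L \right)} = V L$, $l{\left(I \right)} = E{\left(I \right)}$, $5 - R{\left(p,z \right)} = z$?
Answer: $15 \sqrt{146} \approx 181.25$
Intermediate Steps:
$R{\left(p,z \right)} = 5 - z$
$l{\left(I \right)} = 5$
$Q{\left(V,L \right)} = L V$
$F = 33147$
$r = 32760$ ($r = -387 + 33147 = 32760$)
$\sqrt{r + Q{\left(l{\left(-20 \right)},R{\left(5,-13 \right)} \right)}} = \sqrt{32760 + \left(5 - -13\right) 5} = \sqrt{32760 + \left(5 + 13\right) 5} = \sqrt{32760 + 18 \cdot 5} = \sqrt{32760 + 90} = \sqrt{32850} = 15 \sqrt{146}$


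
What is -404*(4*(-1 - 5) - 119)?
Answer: 57772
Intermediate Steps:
-404*(4*(-1 - 5) - 119) = -404*(4*(-6) - 119) = -404*(-24 - 119) = -404*(-143) = 57772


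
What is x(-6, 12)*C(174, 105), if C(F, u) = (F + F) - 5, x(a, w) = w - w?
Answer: 0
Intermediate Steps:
x(a, w) = 0
C(F, u) = -5 + 2*F (C(F, u) = 2*F - 5 = -5 + 2*F)
x(-6, 12)*C(174, 105) = 0*(-5 + 2*174) = 0*(-5 + 348) = 0*343 = 0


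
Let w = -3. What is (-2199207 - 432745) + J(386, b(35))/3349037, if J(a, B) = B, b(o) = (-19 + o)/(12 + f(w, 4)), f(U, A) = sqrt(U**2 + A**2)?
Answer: -149846578713792/56933629 ≈ -2.6320e+6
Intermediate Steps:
f(U, A) = sqrt(A**2 + U**2)
b(o) = -19/17 + o/17 (b(o) = (-19 + o)/(12 + sqrt(4**2 + (-3)**2)) = (-19 + o)/(12 + sqrt(16 + 9)) = (-19 + o)/(12 + sqrt(25)) = (-19 + o)/(12 + 5) = (-19 + o)/17 = (-19 + o)*(1/17) = -19/17 + o/17)
(-2199207 - 432745) + J(386, b(35))/3349037 = (-2199207 - 432745) + (-19/17 + (1/17)*35)/3349037 = -2631952 + (-19/17 + 35/17)*(1/3349037) = -2631952 + (16/17)*(1/3349037) = -2631952 + 16/56933629 = -149846578713792/56933629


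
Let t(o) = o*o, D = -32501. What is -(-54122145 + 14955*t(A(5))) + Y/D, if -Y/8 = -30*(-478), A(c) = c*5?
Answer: 1455241164990/32501 ≈ 4.4775e+7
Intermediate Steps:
A(c) = 5*c
t(o) = o²
Y = -114720 (Y = -(-240)*(-478) = -8*14340 = -114720)
-(-54122145 + 14955*t(A(5))) + Y/D = -14955/(1/(-3619 + (5*5)²)) - 114720/(-32501) = -14955/(1/(-3619 + 25²)) - 114720*(-1/32501) = -14955/(1/(-3619 + 625)) + 114720/32501 = -14955/(1/(-2994)) + 114720/32501 = -14955/(-1/2994) + 114720/32501 = -14955*(-2994) + 114720/32501 = 44775270 + 114720/32501 = 1455241164990/32501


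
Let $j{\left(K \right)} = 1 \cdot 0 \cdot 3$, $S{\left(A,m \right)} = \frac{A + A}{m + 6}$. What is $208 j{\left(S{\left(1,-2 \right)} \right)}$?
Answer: $0$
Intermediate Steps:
$S{\left(A,m \right)} = \frac{2 A}{6 + m}$
$j{\left(K \right)} = 0$ ($j{\left(K \right)} = 0 \cdot 3 = 0$)
$208 j{\left(S{\left(1,-2 \right)} \right)} = 208 \cdot 0 = 0$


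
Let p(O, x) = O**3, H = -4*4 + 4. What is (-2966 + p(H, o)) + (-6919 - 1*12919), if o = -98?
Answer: -24532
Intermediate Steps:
H = -12 (H = -16 + 4 = -12)
(-2966 + p(H, o)) + (-6919 - 1*12919) = (-2966 + (-12)**3) + (-6919 - 1*12919) = (-2966 - 1728) + (-6919 - 12919) = -4694 - 19838 = -24532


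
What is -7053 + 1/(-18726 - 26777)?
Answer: -320932660/45503 ≈ -7053.0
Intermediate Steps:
-7053 + 1/(-18726 - 26777) = -7053 + 1/(-45503) = -7053 - 1/45503 = -320932660/45503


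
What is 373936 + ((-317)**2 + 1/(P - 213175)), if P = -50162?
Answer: 124933656224/263337 ≈ 4.7443e+5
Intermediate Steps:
373936 + ((-317)**2 + 1/(P - 213175)) = 373936 + ((-317)**2 + 1/(-50162 - 213175)) = 373936 + (100489 + 1/(-263337)) = 373936 + (100489 - 1/263337) = 373936 + 26462471792/263337 = 124933656224/263337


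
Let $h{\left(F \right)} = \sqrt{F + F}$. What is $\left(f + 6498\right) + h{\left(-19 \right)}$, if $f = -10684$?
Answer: $-4186 + i \sqrt{38} \approx -4186.0 + 6.1644 i$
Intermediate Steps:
$h{\left(F \right)} = \sqrt{2} \sqrt{F}$ ($h{\left(F \right)} = \sqrt{2 F} = \sqrt{2} \sqrt{F}$)
$\left(f + 6498\right) + h{\left(-19 \right)} = \left(-10684 + 6498\right) + \sqrt{2} \sqrt{-19} = -4186 + \sqrt{2} i \sqrt{19} = -4186 + i \sqrt{38}$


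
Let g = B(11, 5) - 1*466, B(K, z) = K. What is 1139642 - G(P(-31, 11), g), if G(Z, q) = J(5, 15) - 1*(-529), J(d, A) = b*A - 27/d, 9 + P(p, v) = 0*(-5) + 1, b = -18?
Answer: 5696942/5 ≈ 1.1394e+6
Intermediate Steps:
P(p, v) = -8 (P(p, v) = -9 + (0*(-5) + 1) = -9 + (0 + 1) = -9 + 1 = -8)
g = -455 (g = 11 - 1*466 = 11 - 466 = -455)
J(d, A) = -27/d - 18*A (J(d, A) = -18*A - 27/d = -27/d - 18*A)
G(Z, q) = 1268/5 (G(Z, q) = (-27/5 - 18*15) - 1*(-529) = (-27*⅕ - 270) + 529 = (-27/5 - 270) + 529 = -1377/5 + 529 = 1268/5)
1139642 - G(P(-31, 11), g) = 1139642 - 1*1268/5 = 1139642 - 1268/5 = 5696942/5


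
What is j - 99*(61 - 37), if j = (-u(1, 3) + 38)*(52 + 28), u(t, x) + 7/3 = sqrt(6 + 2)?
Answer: 2552/3 - 160*sqrt(2) ≈ 624.39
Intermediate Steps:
u(t, x) = -7/3 + 2*sqrt(2) (u(t, x) = -7/3 + sqrt(6 + 2) = -7/3 + sqrt(8) = -7/3 + 2*sqrt(2))
j = 9680/3 - 160*sqrt(2) (j = (-(-7/3 + 2*sqrt(2)) + 38)*(52 + 28) = ((7/3 - 2*sqrt(2)) + 38)*80 = (121/3 - 2*sqrt(2))*80 = 9680/3 - 160*sqrt(2) ≈ 3000.4)
j - 99*(61 - 37) = (9680/3 - 160*sqrt(2)) - 99*(61 - 37) = (9680/3 - 160*sqrt(2)) - 99*24 = (9680/3 - 160*sqrt(2)) - 2376 = 2552/3 - 160*sqrt(2)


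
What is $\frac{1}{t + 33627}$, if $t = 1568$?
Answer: $\frac{1}{35195} \approx 2.8413 \cdot 10^{-5}$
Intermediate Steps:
$\frac{1}{t + 33627} = \frac{1}{1568 + 33627} = \frac{1}{35195}$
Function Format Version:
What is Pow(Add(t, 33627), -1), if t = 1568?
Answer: Rational(1, 35195) ≈ 2.8413e-5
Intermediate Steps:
Pow(Add(t, 33627), -1) = Pow(Add(1568, 33627), -1) = Pow(35195, -1) = Rational(1, 35195)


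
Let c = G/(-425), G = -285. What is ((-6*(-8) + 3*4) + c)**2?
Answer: 26594649/7225 ≈ 3680.9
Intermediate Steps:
c = 57/85 (c = -285/(-425) = -285*(-1/425) = 57/85 ≈ 0.67059)
((-6*(-8) + 3*4) + c)**2 = ((-6*(-8) + 3*4) + 57/85)**2 = ((48 + 12) + 57/85)**2 = (60 + 57/85)**2 = (5157/85)**2 = 26594649/7225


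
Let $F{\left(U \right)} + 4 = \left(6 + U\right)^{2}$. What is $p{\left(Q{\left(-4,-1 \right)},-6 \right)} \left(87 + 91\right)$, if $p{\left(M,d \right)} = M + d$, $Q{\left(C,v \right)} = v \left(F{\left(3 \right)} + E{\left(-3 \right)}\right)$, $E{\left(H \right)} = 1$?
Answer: $-14952$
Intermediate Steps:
$F{\left(U \right)} = -4 + \left(6 + U\right)^{2}$
$Q{\left(C,v \right)} = 78 v$ ($Q{\left(C,v \right)} = v \left(\left(-4 + \left(6 + 3\right)^{2}\right) + 1\right) = v \left(\left(-4 + 9^{2}\right) + 1\right) = v \left(\left(-4 + 81\right) + 1\right) = v \left(77 + 1\right) = v 78 = 78 v$)
$p{\left(Q{\left(-4,-1 \right)},-6 \right)} \left(87 + 91\right) = \left(78 \left(-1\right) - 6\right) \left(87 + 91\right) = \left(-78 - 6\right) 178 = \left(-84\right) 178 = -14952$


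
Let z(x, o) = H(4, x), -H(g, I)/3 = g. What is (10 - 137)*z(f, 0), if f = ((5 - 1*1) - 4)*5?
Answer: 1524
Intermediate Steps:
H(g, I) = -3*g
f = 0 (f = ((5 - 1) - 4)*5 = (4 - 4)*5 = 0*5 = 0)
z(x, o) = -12 (z(x, o) = -3*4 = -12)
(10 - 137)*z(f, 0) = (10 - 137)*(-12) = -127*(-12) = 1524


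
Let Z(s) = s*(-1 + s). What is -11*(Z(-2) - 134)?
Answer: 1408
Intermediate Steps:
-11*(Z(-2) - 134) = -11*(-2*(-1 - 2) - 134) = -11*(-2*(-3) - 134) = -11*(6 - 134) = -11*(-128) = 1408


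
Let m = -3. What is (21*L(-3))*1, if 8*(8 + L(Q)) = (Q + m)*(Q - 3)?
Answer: -147/2 ≈ -73.500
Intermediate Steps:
L(Q) = -8 + (-3 + Q)**2/8 (L(Q) = -8 + ((Q - 3)*(Q - 3))/8 = -8 + ((-3 + Q)*(-3 + Q))/8 = -8 + (-3 + Q)**2/8)
(21*L(-3))*1 = (21*(-55/8 - 3/4*(-3) + (1/8)*(-3)**2))*1 = (21*(-55/8 + 9/4 + (1/8)*9))*1 = (21*(-55/8 + 9/4 + 9/8))*1 = (21*(-7/2))*1 = -147/2*1 = -147/2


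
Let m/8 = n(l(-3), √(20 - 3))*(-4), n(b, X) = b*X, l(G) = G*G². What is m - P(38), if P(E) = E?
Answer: -38 + 864*√17 ≈ 3524.4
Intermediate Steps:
l(G) = G³
n(b, X) = X*b
m = 864*√17 (m = 8*((√(20 - 3)*(-3)³)*(-4)) = 8*((√17*(-27))*(-4)) = 8*(-27*√17*(-4)) = 8*(108*√17) = 864*√17 ≈ 3562.4)
m - P(38) = 864*√17 - 1*38 = 864*√17 - 38 = -38 + 864*√17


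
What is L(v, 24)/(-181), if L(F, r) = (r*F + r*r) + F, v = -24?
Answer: 24/181 ≈ 0.13260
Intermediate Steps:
L(F, r) = F + r² + F*r (L(F, r) = (F*r + r²) + F = (r² + F*r) + F = F + r² + F*r)
L(v, 24)/(-181) = (-24 + 24² - 24*24)/(-181) = (-24 + 576 - 576)*(-1/181) = -24*(-1/181) = 24/181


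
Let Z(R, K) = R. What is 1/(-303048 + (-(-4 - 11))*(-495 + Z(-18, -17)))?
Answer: -1/310743 ≈ -3.2181e-6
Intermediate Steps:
1/(-303048 + (-(-4 - 11))*(-495 + Z(-18, -17))) = 1/(-303048 + (-(-4 - 11))*(-495 - 18)) = 1/(-303048 - 1*(-15)*(-513)) = 1/(-303048 + 15*(-513)) = 1/(-303048 - 7695) = 1/(-310743) = -1/310743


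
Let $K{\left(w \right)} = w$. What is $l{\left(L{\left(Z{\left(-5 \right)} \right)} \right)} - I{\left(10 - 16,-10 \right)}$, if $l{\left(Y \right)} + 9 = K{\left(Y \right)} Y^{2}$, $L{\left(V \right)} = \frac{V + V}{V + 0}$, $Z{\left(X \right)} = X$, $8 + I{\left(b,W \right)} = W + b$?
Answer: $23$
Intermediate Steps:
$I{\left(b,W \right)} = -8 + W + b$ ($I{\left(b,W \right)} = -8 + \left(W + b\right) = -8 + W + b$)
$L{\left(V \right)} = 2$ ($L{\left(V \right)} = \frac{2 V}{V} = 2$)
$l{\left(Y \right)} = -9 + Y^{3}$ ($l{\left(Y \right)} = -9 + Y Y^{2} = -9 + Y^{3}$)
$l{\left(L{\left(Z{\left(-5 \right)} \right)} \right)} - I{\left(10 - 16,-10 \right)} = \left(-9 + 2^{3}\right) - \left(-8 - 10 + \left(10 - 16\right)\right) = \left(-9 + 8\right) - \left(-8 - 10 + \left(10 - 16\right)\right) = -1 - \left(-8 - 10 - 6\right) = -1 - -24 = -1 + 24 = 23$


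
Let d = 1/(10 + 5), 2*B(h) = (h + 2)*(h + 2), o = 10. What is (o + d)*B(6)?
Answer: 4832/15 ≈ 322.13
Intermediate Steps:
B(h) = (2 + h)²/2 (B(h) = ((h + 2)*(h + 2))/2 = ((2 + h)*(2 + h))/2 = (2 + h)²/2)
d = 1/15 ≈ 0.066667
(o + d)*B(6) = (10 + 1/15)*((2 + 6)²/2) = 151*((½)*8²)/15 = 151*((½)*64)/15 = (151/15)*32 = 4832/15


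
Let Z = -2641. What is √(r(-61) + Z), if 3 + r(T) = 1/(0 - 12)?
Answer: I*√95187/6 ≈ 51.421*I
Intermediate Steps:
r(T) = -37/12 (r(T) = -3 + 1/(0 - 12) = -3 + 1/(-12) = -3 - 1/12 = -37/12)
√(r(-61) + Z) = √(-37/12 - 2641) = √(-31729/12) = I*√95187/6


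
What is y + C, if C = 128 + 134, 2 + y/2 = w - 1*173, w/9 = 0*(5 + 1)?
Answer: -88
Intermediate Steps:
w = 0 (w = 9*(0*(5 + 1)) = 9*(0*6) = 9*0 = 0)
y = -350 (y = -4 + 2*(0 - 1*173) = -4 + 2*(0 - 173) = -4 + 2*(-173) = -4 - 346 = -350)
C = 262
y + C = -350 + 262 = -88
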